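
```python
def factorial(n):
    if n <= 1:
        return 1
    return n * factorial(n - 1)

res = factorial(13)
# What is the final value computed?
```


factorial(13)
= 13 * factorial(12)
= 13 * 12 * factorial(11)
= 13 * 12 * 11 * factorial(10)
= 13 * 12 * 11 * 10 * factorial(9)
= 13 * 12 * 11 * 10 * 9 * factorial(8)
= 13 * 12 * 11 * 10 * 9 * 8 * factorial(7)
= 13 * 12 * 11 * 10 * 9 * 8 * 7 * factorial(6)
= 13 * 12 * 11 * 10 * 9 * 8 * 7 * 6 * factorial(5)
= 13 * 12 * 11 * 10 * 9 * 8 * 7 * 6 * 5 * factorial(4)
= 13 * 12 * 11 * 10 * 9 * 8 * 7 * 6 * 5 * 4 * factorial(3)
= 13 * 12 * 11 * 10 * 9 * 8 * 7 * 6 * 5 * 4 * 3 * factorial(2)
= 13 * 12 * 11 * 10 * 9 * 8 * 7 * 6 * 5 * 4 * 3 * 2 * factorial(1)
= 13 * 12 * 11 * 10 * 9 * 8 * 7 * 6 * 5 * 4 * 3 * 2 * 1
= 6227020800


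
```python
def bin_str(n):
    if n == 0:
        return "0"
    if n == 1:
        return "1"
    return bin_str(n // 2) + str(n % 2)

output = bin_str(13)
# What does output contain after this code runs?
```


bin_str(13)
= bin_str(6) + "1"
= bin_str(3) + "0" + "1"
= bin_str(1) + "1" + "0" + "1"
= "1" + "1" + "0" + "1"
= "1101"


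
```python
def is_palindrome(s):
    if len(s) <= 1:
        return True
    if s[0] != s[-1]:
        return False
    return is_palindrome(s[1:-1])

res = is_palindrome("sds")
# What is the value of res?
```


is_palindrome("sds")
"sds": s[0]='s' == s[-1]='s' -> is_palindrome("d")
"d": len <= 1 -> True
= True


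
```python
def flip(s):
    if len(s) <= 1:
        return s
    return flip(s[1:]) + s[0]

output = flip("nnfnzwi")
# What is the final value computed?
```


flip("nnfnzwi")
= flip("nfnzwi") + "n"
= flip("fnzwi") + "n" + "n"
= flip("nzwi") + "f" + "n" + "n"
= flip("zwi") + "n" + "f" + "n" + "n"
= flip("wi") + "z" + "n" + "f" + "n" + "n"
= flip("i") + "w" + "z" + "n" + "f" + "n" + "n"
= "i" + "w" + "z" + "n" + "f" + "n" + "n"
= "iwznfnn"


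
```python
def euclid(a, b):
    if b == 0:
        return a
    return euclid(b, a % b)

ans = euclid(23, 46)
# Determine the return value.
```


euclid(23, 46)
= euclid(46, 23 % 46) = euclid(46, 23)
= euclid(23, 46 % 23) = euclid(23, 0)
b == 0, return a = 23


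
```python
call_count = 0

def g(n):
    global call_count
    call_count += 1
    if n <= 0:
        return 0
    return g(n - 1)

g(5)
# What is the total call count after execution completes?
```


g(5) calls g(4) calls ... calls g(0)
Total calls: 5 + 1 (for base case) = 6


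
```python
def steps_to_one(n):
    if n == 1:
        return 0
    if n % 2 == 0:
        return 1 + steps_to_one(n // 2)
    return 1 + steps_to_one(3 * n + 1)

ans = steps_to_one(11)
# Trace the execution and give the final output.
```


steps_to_one(11)
11 is odd -> 3*11+1 = 34 -> steps_to_one(34)
34 is even -> steps_to_one(17)
17 is odd -> 3*17+1 = 52 -> steps_to_one(52)
52 is even -> steps_to_one(26)
26 is even -> steps_to_one(13)
13 is odd -> 3*13+1 = 40 -> steps_to_one(40)
40 is even -> steps_to_one(20)
20 is even -> steps_to_one(10)
10 is even -> steps_to_one(5)
5 is odd -> 3*5+1 = 16 -> steps_to_one(16)
16 is even -> steps_to_one(8)
8 is even -> steps_to_one(4)
4 is even -> steps_to_one(2)
2 is even -> steps_to_one(1)
Reached 1 after 14 steps
= 14


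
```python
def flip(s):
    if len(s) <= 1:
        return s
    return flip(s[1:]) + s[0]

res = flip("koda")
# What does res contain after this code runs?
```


flip("koda")
= flip("oda") + "k"
= flip("da") + "o" + "k"
= flip("a") + "d" + "o" + "k"
= "a" + "d" + "o" + "k"
= "adok"


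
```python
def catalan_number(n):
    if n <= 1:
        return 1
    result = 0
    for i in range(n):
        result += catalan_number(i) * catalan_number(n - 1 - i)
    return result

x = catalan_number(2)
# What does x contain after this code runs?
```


catalan_number(2)
= sum of catalan_number(i) * catalan_number(2-1-i) for i in 0..1
  catalan_number(0)*catalan_number(1) = 1*1 = 1
  catalan_number(1)*catalan_number(0) = 1*1 = 1
= 1 + 1
= 2


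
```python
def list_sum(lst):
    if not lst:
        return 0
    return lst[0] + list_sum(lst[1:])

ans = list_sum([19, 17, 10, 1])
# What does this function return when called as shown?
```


list_sum([19, 17, 10, 1])
= 19 + list_sum([17, 10, 1])
= 19 + 17 + list_sum([10, 1])
= 19 + 17 + 10 + list_sum([1])
= 19 + 17 + 10 + 1 + list_sum([])
= 19 + 17 + 10 + 1 + 0
= 47


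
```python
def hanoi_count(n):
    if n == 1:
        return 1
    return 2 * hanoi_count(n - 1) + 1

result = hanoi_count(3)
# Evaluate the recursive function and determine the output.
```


hanoi_count(3)
= 2 * hanoi_count(2) + 1
= 2 * (2 * hanoi_count(1) + 1) + 1
Now compute bottom-up:
hanoi_count(1) = 1
hanoi_count(2) = 2 * 1 + 1 = 3
hanoi_count(3) = 2 * 3 + 1 = 7
= 7


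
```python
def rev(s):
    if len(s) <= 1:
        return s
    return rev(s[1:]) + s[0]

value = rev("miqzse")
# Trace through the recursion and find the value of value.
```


rev("miqzse")
= rev("iqzse") + "m"
= rev("qzse") + "i" + "m"
= rev("zse") + "q" + "i" + "m"
= rev("se") + "z" + "q" + "i" + "m"
= rev("e") + "s" + "z" + "q" + "i" + "m"
= "e" + "s" + "z" + "q" + "i" + "m"
= "eszqim"


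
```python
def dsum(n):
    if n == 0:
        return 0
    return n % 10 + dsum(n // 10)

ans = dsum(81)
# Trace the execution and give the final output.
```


dsum(81)
= 1 + dsum(8)
= 1 + 8 + dsum(0)
= 1 + 8 + 0
= 9


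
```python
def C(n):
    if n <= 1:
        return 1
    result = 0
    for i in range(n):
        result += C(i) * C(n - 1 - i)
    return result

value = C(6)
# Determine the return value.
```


C(6)
= sum of C(i) * C(6-1-i) for i in 0..5
First compute sub-values bottom-up:
  C(0) = 1, C(1) = 1
  C(2) = 1*1 + 1*1 = 2
  C(3) = 1*2 + 1*1 + 2*1 = 5
  C(4) = 1*5 + 1*2 + 2*1 + 5*1 = 14
  C(5) = 1*14 + 1*5 + 2*2 + 5*1 + 14*1 = 42
Now C(6):
  C(0)*C(5) = 1*42 = 42
  C(1)*C(4) = 1*14 = 14
  C(2)*C(3) = 2*5 = 10
  C(3)*C(2) = 5*2 = 10
  C(4)*C(1) = 14*1 = 14
  C(5)*C(0) = 42*1 = 42
= 42 + 14 + 10 + 10 + 14 + 42
= 132


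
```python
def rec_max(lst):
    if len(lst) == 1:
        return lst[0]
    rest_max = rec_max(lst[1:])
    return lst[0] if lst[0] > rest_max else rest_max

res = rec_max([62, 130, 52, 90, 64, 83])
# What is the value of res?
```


rec_max([62, 130, 52, 90, 64, 83])
= compare 62 with rec_max([130, 52, 90, 64, 83])
= compare 130 with rec_max([52, 90, 64, 83])
= compare 52 with rec_max([90, 64, 83])
= compare 90 with rec_max([64, 83])
= compare 64 with rec_max([83])
Base: rec_max([83]) = 83
compare 64 with 83: max = 83
compare 90 with 83: max = 90
compare 52 with 90: max = 90
compare 130 with 90: max = 130
compare 62 with 130: max = 130
= 130


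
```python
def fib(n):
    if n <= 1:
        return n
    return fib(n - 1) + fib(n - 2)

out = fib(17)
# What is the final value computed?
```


fib(17)
= fib(16) + fib(15)
= (fib(15) + fib(14)) + fib(15)
Computing bottom-up: fib(0)=0, fib(1)=1, fib(2)=1, fib(3)=2, fib(4)=3, fib(5)=5, fib(6)=8, fib(7)=13, fib(8)=21, fib(9)=34, fib(10)=55, fib(11)=89, fib(12)=144, fib(13)=233, fib(14)=377, fib(15)=610, fib(16)=987, fib(17)=1597
= 1597


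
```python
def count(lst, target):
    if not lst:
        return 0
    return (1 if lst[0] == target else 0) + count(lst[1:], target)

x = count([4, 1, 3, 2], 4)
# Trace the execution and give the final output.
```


count([4, 1, 3, 2], 4)
lst[0]=4 == 4: 1 + count([1, 3, 2], 4)
lst[0]=1 != 4: 0 + count([3, 2], 4)
lst[0]=3 != 4: 0 + count([2], 4)
lst[0]=2 != 4: 0 + count([], 4)
= 1


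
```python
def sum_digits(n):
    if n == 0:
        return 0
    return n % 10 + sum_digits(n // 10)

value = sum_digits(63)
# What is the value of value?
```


sum_digits(63)
= 3 + sum_digits(6)
= 3 + 6 + sum_digits(0)
= 3 + 6 + 0
= 9


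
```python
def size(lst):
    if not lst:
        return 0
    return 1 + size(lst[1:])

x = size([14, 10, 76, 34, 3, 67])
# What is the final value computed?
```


size([14, 10, 76, 34, 3, 67])
= 1 + size([10, 76, 34, 3, 67])
= 1 + 1 + size([76, 34, 3, 67])
= 1 + 1 + 1 + size([34, 3, 67])
= 1 + 1 + 1 + 1 + size([3, 67])
= 1 + 1 + 1 + 1 + 1 + size([67])
= 1 + 1 + 1 + 1 + 1 + 1 + size([])
= 1 + 1 + 1 + 1 + 1 + 1 + 0
= 6


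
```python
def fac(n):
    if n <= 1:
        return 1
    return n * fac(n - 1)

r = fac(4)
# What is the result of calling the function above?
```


fac(4)
= 4 * fac(3)
= 4 * 3 * fac(2)
= 4 * 3 * 2 * fac(1)
= 4 * 3 * 2 * 1
= 24


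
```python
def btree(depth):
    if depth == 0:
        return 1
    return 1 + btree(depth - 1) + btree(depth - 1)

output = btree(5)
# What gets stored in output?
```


btree(5)
= 1 + btree(4) + btree(4)
= 1 + 2 * btree(4)
btree(k) = 2^(k+1) - 1
btree(0) = 1
btree(1) = 3
btree(2) = 7
btree(3) = 15
btree(4) = 31
btree(5) = 2^6 - 1 = 63


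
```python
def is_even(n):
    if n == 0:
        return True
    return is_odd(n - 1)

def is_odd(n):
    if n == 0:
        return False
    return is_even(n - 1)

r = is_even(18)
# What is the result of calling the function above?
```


is_even(18)
= is_odd(17)
= is_even(16)
= is_odd(15)
= is_even(14)
= is_odd(13)
= is_even(12)
= is_odd(11)
= is_even(10)
= is_odd(9)
= is_even(8)
= is_odd(7)
= is_even(6)
= is_odd(5)
= is_even(4)
= is_odd(3)
= is_even(2)
= is_odd(1)
= is_even(0)
n == 0: return True
= True


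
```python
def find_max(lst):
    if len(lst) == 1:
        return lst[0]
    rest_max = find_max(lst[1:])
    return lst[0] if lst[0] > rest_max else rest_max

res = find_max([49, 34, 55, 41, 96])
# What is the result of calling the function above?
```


find_max([49, 34, 55, 41, 96])
= compare 49 with find_max([34, 55, 41, 96])
= compare 34 with find_max([55, 41, 96])
= compare 55 with find_max([41, 96])
= compare 41 with find_max([96])
Base: find_max([96]) = 96
compare 41 with 96: max = 96
compare 55 with 96: max = 96
compare 34 with 96: max = 96
compare 49 with 96: max = 96
= 96


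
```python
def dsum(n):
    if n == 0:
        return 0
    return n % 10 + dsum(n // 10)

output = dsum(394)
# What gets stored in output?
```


dsum(394)
= 4 + dsum(39)
= 4 + 9 + dsum(3)
= 4 + 9 + 3 + dsum(0)
= 4 + 9 + 3 + 0
= 16


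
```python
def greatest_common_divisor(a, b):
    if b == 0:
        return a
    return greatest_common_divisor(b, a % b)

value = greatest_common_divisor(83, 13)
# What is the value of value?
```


greatest_common_divisor(83, 13)
= greatest_common_divisor(13, 83 % 13) = greatest_common_divisor(13, 5)
= greatest_common_divisor(5, 13 % 5) = greatest_common_divisor(5, 3)
= greatest_common_divisor(3, 5 % 3) = greatest_common_divisor(3, 2)
= greatest_common_divisor(2, 3 % 2) = greatest_common_divisor(2, 1)
= greatest_common_divisor(1, 2 % 1) = greatest_common_divisor(1, 0)
b == 0, return a = 1


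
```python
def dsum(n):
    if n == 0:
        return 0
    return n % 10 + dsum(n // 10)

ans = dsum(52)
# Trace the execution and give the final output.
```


dsum(52)
= 2 + dsum(5)
= 2 + 5 + dsum(0)
= 2 + 5 + 0
= 7


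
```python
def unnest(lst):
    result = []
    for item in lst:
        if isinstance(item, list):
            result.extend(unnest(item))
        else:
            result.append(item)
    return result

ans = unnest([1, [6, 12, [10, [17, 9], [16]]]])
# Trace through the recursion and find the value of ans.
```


unnest([1, [6, 12, [10, [17, 9], [16]]]])
Processing each element:
  1 is not a list -> append 1
  [6, 12, [10, [17, 9], [16]]] is a list -> unnest recursively -> [6, 12, 10, 17, 9, 16]
= [1, 6, 12, 10, 17, 9, 16]


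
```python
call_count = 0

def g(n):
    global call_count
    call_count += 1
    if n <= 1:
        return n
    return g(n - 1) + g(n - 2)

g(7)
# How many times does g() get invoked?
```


g(7) calls g(6) and g(5); each non-base call branches into two more.
Let C(k) = total number of calls made by g(k), including the call to g(k) itself.
Base cases: C(0) = 1, C(1) = 1
Recurrence: C(k) = 1 + C(k-1) + C(k-2)
  C(2) = 1 + C(1) + C(0) = 1 + 1 + 1 = 3
  C(3) = 1 + C(2) + C(1) = 1 + 3 + 1 = 5
  C(4) = 1 + C(3) + C(2) = 1 + 5 + 3 = 9
  C(5) = 1 + C(4) + C(3) = 1 + 9 + 5 = 15
  C(6) = 1 + C(5) + C(4) = 1 + 15 + 9 = 25
  C(7) = 1 + C(6) + C(5) = 1 + 25 + 15 = 41
Total calls = C(7) = 41


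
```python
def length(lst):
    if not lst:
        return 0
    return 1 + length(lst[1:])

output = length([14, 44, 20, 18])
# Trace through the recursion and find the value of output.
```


length([14, 44, 20, 18])
= 1 + length([44, 20, 18])
= 1 + 1 + length([20, 18])
= 1 + 1 + 1 + length([18])
= 1 + 1 + 1 + 1 + length([])
= 1 + 1 + 1 + 1 + 0
= 4


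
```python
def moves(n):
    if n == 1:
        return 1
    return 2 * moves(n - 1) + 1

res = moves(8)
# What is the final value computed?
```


moves(8)
= 2 * moves(7) + 1
= 2 * (2 * moves(6) + 1) + 1
= 2 * (2 * (2 * moves(5) + 1) + 1) + 1
= 2 * (2 * (2 * (2 * moves(4) + 1) + 1) + 1) + 1
= 2 * (2 * (2 * (2 * (2 * moves(3) + 1) + 1) + 1) + 1) + 1
= 2 * (2 * (2 * (2 * (2 * (2 * moves(2) + 1) + 1) + 1) + 1) + 1) + 1
= 2 * (2 * (2 * (2 * (2 * (2 * (2 * moves(1) + 1) + 1) + 1) + 1) + 1) + 1) + 1
Now compute bottom-up:
moves(1) = 1
moves(2) = 2 * 1 + 1 = 3
moves(3) = 2 * 3 + 1 = 7
moves(4) = 2 * 7 + 1 = 15
moves(5) = 2 * 15 + 1 = 31
moves(6) = 2 * 31 + 1 = 63
moves(7) = 2 * 63 + 1 = 127
moves(8) = 2 * 127 + 1 = 255
= 255


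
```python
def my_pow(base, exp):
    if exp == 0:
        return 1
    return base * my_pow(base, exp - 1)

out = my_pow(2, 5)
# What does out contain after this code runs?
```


my_pow(2, 5)
= 2 * my_pow(2, 4)
= 2 * 2 * my_pow(2, 3)
= 2 * 2 * 2 * my_pow(2, 2)
= 2 * 2 * 2 * 2 * my_pow(2, 1)
= 2 * 2 * 2 * 2 * 2 * my_pow(2, 0)
= 2 * 2 * 2 * 2 * 2 * 1
= 32


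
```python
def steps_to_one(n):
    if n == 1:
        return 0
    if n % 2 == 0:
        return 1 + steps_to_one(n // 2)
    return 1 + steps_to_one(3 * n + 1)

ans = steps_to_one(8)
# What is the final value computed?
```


steps_to_one(8)
8 is even -> steps_to_one(4)
4 is even -> steps_to_one(2)
2 is even -> steps_to_one(1)
Reached 1 after 3 steps
= 3


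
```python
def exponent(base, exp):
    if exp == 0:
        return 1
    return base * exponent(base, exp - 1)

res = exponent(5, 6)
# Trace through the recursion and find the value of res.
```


exponent(5, 6)
= 5 * exponent(5, 5)
= 5 * 5 * exponent(5, 4)
= 5 * 5 * 5 * exponent(5, 3)
= 5 * 5 * 5 * 5 * exponent(5, 2)
= 5 * 5 * 5 * 5 * 5 * exponent(5, 1)
= 5 * 5 * 5 * 5 * 5 * 5 * exponent(5, 0)
= 5 * 5 * 5 * 5 * 5 * 5 * 1
= 15625


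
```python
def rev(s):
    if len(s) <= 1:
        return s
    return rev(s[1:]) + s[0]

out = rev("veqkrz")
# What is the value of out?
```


rev("veqkrz")
= rev("eqkrz") + "v"
= rev("qkrz") + "e" + "v"
= rev("krz") + "q" + "e" + "v"
= rev("rz") + "k" + "q" + "e" + "v"
= rev("z") + "r" + "k" + "q" + "e" + "v"
= "z" + "r" + "k" + "q" + "e" + "v"
= "zrkqev"


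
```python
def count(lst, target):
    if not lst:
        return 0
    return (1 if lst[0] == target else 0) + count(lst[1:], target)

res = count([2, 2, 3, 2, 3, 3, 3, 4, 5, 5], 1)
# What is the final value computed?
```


count([2, 2, 3, 2, 3, 3, 3, 4, 5, 5], 1)
lst[0]=2 != 1: 0 + count([2, 3, 2, 3, 3, 3, 4, 5, 5], 1)
lst[0]=2 != 1: 0 + count([3, 2, 3, 3, 3, 4, 5, 5], 1)
lst[0]=3 != 1: 0 + count([2, 3, 3, 3, 4, 5, 5], 1)
lst[0]=2 != 1: 0 + count([3, 3, 3, 4, 5, 5], 1)
lst[0]=3 != 1: 0 + count([3, 3, 4, 5, 5], 1)
lst[0]=3 != 1: 0 + count([3, 4, 5, 5], 1)
lst[0]=3 != 1: 0 + count([4, 5, 5], 1)
lst[0]=4 != 1: 0 + count([5, 5], 1)
lst[0]=5 != 1: 0 + count([5], 1)
lst[0]=5 != 1: 0 + count([], 1)
= 0


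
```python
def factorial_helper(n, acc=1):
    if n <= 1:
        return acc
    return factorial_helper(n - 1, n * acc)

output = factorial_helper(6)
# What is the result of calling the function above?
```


factorial_helper(6, 1)
= factorial_helper(5, 6 * 1) = factorial_helper(5, 6)
= factorial_helper(4, 5 * 6) = factorial_helper(4, 30)
= factorial_helper(3, 4 * 30) = factorial_helper(3, 120)
= factorial_helper(2, 3 * 120) = factorial_helper(2, 360)
= factorial_helper(1, 2 * 360) = factorial_helper(1, 720)
n <= 1, return acc = 720


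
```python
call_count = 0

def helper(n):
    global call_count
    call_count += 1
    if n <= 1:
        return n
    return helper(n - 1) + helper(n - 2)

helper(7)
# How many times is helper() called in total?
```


helper(7) calls helper(6) and helper(5); each non-base call branches into two more.
Let C(k) = total number of calls made by helper(k), including the call to helper(k) itself.
Base cases: C(0) = 1, C(1) = 1
Recurrence: C(k) = 1 + C(k-1) + C(k-2)
  C(2) = 1 + C(1) + C(0) = 1 + 1 + 1 = 3
  C(3) = 1 + C(2) + C(1) = 1 + 3 + 1 = 5
  C(4) = 1 + C(3) + C(2) = 1 + 5 + 3 = 9
  C(5) = 1 + C(4) + C(3) = 1 + 9 + 5 = 15
  C(6) = 1 + C(5) + C(4) = 1 + 15 + 9 = 25
  C(7) = 1 + C(6) + C(5) = 1 + 25 + 15 = 41
Total calls = C(7) = 41


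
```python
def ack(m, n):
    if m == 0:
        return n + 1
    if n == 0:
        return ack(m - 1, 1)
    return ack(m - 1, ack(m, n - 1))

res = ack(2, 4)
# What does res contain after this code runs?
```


ack(2, 4)
= ack(1, ack(2, 3))
First compute ack(2, 3) = 9
= ack(1, 9)
= 11


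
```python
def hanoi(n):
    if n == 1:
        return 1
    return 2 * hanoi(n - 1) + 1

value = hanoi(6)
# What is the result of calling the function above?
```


hanoi(6)
= 2 * hanoi(5) + 1
= 2 * (2 * hanoi(4) + 1) + 1
= 2 * (2 * (2 * hanoi(3) + 1) + 1) + 1
= 2 * (2 * (2 * (2 * hanoi(2) + 1) + 1) + 1) + 1
= 2 * (2 * (2 * (2 * (2 * hanoi(1) + 1) + 1) + 1) + 1) + 1
Now compute bottom-up:
hanoi(1) = 1
hanoi(2) = 2 * 1 + 1 = 3
hanoi(3) = 2 * 3 + 1 = 7
hanoi(4) = 2 * 7 + 1 = 15
hanoi(5) = 2 * 15 + 1 = 31
hanoi(6) = 2 * 31 + 1 = 63
= 63


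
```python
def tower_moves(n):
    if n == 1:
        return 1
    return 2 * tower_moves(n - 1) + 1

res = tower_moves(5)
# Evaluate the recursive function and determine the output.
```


tower_moves(5)
= 2 * tower_moves(4) + 1
= 2 * (2 * tower_moves(3) + 1) + 1
= 2 * (2 * (2 * tower_moves(2) + 1) + 1) + 1
= 2 * (2 * (2 * (2 * tower_moves(1) + 1) + 1) + 1) + 1
Now compute bottom-up:
tower_moves(1) = 1
tower_moves(2) = 2 * 1 + 1 = 3
tower_moves(3) = 2 * 3 + 1 = 7
tower_moves(4) = 2 * 7 + 1 = 15
tower_moves(5) = 2 * 15 + 1 = 31
= 31


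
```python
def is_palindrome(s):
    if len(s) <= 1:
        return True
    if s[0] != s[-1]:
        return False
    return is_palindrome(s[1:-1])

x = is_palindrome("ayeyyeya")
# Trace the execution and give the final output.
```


is_palindrome("ayeyyeya")
"ayeyyeya": s[0]='a' == s[-1]='a' -> is_palindrome("yeyyey")
"yeyyey": s[0]='y' == s[-1]='y' -> is_palindrome("eyye")
"eyye": s[0]='e' == s[-1]='e' -> is_palindrome("yy")
"yy": s[0]='y' == s[-1]='y' -> is_palindrome("")
"": len <= 1 -> True
= True


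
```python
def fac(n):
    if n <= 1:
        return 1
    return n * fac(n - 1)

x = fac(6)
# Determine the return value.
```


fac(6)
= 6 * fac(5)
= 6 * 5 * fac(4)
= 6 * 5 * 4 * fac(3)
= 6 * 5 * 4 * 3 * fac(2)
= 6 * 5 * 4 * 3 * 2 * fac(1)
= 6 * 5 * 4 * 3 * 2 * 1
= 720


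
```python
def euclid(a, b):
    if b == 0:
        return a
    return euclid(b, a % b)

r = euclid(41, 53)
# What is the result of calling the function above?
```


euclid(41, 53)
= euclid(53, 41 % 53) = euclid(53, 41)
= euclid(41, 53 % 41) = euclid(41, 12)
= euclid(12, 41 % 12) = euclid(12, 5)
= euclid(5, 12 % 5) = euclid(5, 2)
= euclid(2, 5 % 2) = euclid(2, 1)
= euclid(1, 2 % 1) = euclid(1, 0)
b == 0, return a = 1


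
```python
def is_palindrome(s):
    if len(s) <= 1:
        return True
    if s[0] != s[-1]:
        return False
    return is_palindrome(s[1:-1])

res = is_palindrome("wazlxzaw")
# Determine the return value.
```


is_palindrome("wazlxzaw")
"wazlxzaw": s[0]='w' == s[-1]='w' -> is_palindrome("azlxza")
"azlxza": s[0]='a' == s[-1]='a' -> is_palindrome("zlxz")
"zlxz": s[0]='z' == s[-1]='z' -> is_palindrome("lx")
"lx": s[0]='l' != s[-1]='x' -> False
= False


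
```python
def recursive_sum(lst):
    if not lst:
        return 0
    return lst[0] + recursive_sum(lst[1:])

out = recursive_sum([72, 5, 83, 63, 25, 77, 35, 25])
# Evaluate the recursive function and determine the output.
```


recursive_sum([72, 5, 83, 63, 25, 77, 35, 25])
= 72 + recursive_sum([5, 83, 63, 25, 77, 35, 25])
= 72 + 5 + recursive_sum([83, 63, 25, 77, 35, 25])
= 72 + 5 + 83 + recursive_sum([63, 25, 77, 35, 25])
= 72 + 5 + 83 + 63 + recursive_sum([25, 77, 35, 25])
= 72 + 5 + 83 + 63 + 25 + recursive_sum([77, 35, 25])
= 72 + 5 + 83 + 63 + 25 + 77 + recursive_sum([35, 25])
= 72 + 5 + 83 + 63 + 25 + 77 + 35 + recursive_sum([25])
= 72 + 5 + 83 + 63 + 25 + 77 + 35 + 25 + recursive_sum([])
= 72 + 5 + 83 + 63 + 25 + 77 + 35 + 25 + 0
= 385


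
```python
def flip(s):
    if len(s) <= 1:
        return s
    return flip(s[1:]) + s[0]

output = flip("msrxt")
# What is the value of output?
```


flip("msrxt")
= flip("srxt") + "m"
= flip("rxt") + "s" + "m"
= flip("xt") + "r" + "s" + "m"
= flip("t") + "x" + "r" + "s" + "m"
= "t" + "x" + "r" + "s" + "m"
= "txrsm"


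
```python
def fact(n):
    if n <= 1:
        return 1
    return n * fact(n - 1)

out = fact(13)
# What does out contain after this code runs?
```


fact(13)
= 13 * fact(12)
= 13 * 12 * fact(11)
= 13 * 12 * 11 * fact(10)
= 13 * 12 * 11 * 10 * fact(9)
= 13 * 12 * 11 * 10 * 9 * fact(8)
= 13 * 12 * 11 * 10 * 9 * 8 * fact(7)
= 13 * 12 * 11 * 10 * 9 * 8 * 7 * fact(6)
= 13 * 12 * 11 * 10 * 9 * 8 * 7 * 6 * fact(5)
= 13 * 12 * 11 * 10 * 9 * 8 * 7 * 6 * 5 * fact(4)
= 13 * 12 * 11 * 10 * 9 * 8 * 7 * 6 * 5 * 4 * fact(3)
= 13 * 12 * 11 * 10 * 9 * 8 * 7 * 6 * 5 * 4 * 3 * fact(2)
= 13 * 12 * 11 * 10 * 9 * 8 * 7 * 6 * 5 * 4 * 3 * 2 * fact(1)
= 13 * 12 * 11 * 10 * 9 * 8 * 7 * 6 * 5 * 4 * 3 * 2 * 1
= 6227020800


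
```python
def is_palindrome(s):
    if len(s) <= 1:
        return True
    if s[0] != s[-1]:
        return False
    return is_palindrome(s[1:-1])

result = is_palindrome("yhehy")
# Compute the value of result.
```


is_palindrome("yhehy")
"yhehy": s[0]='y' == s[-1]='y' -> is_palindrome("heh")
"heh": s[0]='h' == s[-1]='h' -> is_palindrome("e")
"e": len <= 1 -> True
= True


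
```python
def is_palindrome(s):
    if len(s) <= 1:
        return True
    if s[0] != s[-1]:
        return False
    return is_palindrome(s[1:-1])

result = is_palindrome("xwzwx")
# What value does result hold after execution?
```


is_palindrome("xwzwx")
"xwzwx": s[0]='x' == s[-1]='x' -> is_palindrome("wzw")
"wzw": s[0]='w' == s[-1]='w' -> is_palindrome("z")
"z": len <= 1 -> True
= True


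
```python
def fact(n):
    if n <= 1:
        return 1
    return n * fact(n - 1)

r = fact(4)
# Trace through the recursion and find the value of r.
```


fact(4)
= 4 * fact(3)
= 4 * 3 * fact(2)
= 4 * 3 * 2 * fact(1)
= 4 * 3 * 2 * 1
= 24


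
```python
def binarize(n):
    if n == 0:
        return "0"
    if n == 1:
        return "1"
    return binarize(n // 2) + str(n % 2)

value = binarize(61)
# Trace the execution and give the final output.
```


binarize(61)
= binarize(30) + "1"
= binarize(15) + "0" + "1"
= binarize(7) + "1" + "0" + "1"
= binarize(3) + "1" + "1" + "0" + "1"
= binarize(1) + "1" + "1" + "1" + "0" + "1"
= "1" + "1" + "1" + "1" + "0" + "1"
= "111101"


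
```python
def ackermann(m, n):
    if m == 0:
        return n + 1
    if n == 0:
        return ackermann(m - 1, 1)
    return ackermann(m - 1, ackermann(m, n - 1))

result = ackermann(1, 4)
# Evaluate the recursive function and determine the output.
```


ackermann(1, 4)
= ackermann(0, ackermann(1, 3))
First compute ackermann(1, 3) = 5
= ackermann(0, 5)
= 6


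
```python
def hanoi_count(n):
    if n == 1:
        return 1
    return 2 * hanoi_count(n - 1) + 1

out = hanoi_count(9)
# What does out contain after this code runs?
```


hanoi_count(9)
= 2 * hanoi_count(8) + 1
= 2 * (2 * hanoi_count(7) + 1) + 1
= 2 * (2 * (2 * hanoi_count(6) + 1) + 1) + 1
= 2 * (2 * (2 * (2 * hanoi_count(5) + 1) + 1) + 1) + 1
= 2 * (2 * (2 * (2 * (2 * hanoi_count(4) + 1) + 1) + 1) + 1) + 1
= 2 * (2 * (2 * (2 * (2 * (2 * hanoi_count(3) + 1) + 1) + 1) + 1) + 1) + 1
= 2 * (2 * (2 * (2 * (2 * (2 * (2 * hanoi_count(2) + 1) + 1) + 1) + 1) + 1) + 1) + 1
= 2 * (2 * (2 * (2 * (2 * (2 * (2 * (2 * hanoi_count(1) + 1) + 1) + 1) + 1) + 1) + 1) + 1) + 1
Now compute bottom-up:
hanoi_count(1) = 1
hanoi_count(2) = 2 * 1 + 1 = 3
hanoi_count(3) = 2 * 3 + 1 = 7
hanoi_count(4) = 2 * 7 + 1 = 15
hanoi_count(5) = 2 * 15 + 1 = 31
hanoi_count(6) = 2 * 31 + 1 = 63
hanoi_count(7) = 2 * 63 + 1 = 127
hanoi_count(8) = 2 * 127 + 1 = 255
hanoi_count(9) = 2 * 255 + 1 = 511
= 511


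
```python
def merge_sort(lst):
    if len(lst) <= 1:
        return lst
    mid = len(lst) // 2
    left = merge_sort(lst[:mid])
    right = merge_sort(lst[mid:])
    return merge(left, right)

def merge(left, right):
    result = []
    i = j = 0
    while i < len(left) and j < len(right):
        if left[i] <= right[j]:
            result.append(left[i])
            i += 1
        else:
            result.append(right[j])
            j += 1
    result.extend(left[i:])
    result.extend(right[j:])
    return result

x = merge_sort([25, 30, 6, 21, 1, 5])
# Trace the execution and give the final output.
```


merge_sort([25, 30, 6, 21, 1, 5])
Split into [25, 30, 6] and [21, 1, 5]
Left sorted: [6, 25, 30]
Right sorted: [1, 5, 21]
Merge [6, 25, 30] and [1, 5, 21]
= [1, 5, 6, 21, 25, 30]


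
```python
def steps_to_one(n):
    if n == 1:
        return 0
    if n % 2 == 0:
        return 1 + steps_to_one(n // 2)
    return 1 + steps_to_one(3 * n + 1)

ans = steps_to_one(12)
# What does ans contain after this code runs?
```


steps_to_one(12)
12 is even -> steps_to_one(6)
6 is even -> steps_to_one(3)
3 is odd -> 3*3+1 = 10 -> steps_to_one(10)
10 is even -> steps_to_one(5)
5 is odd -> 3*5+1 = 16 -> steps_to_one(16)
16 is even -> steps_to_one(8)
8 is even -> steps_to_one(4)
4 is even -> steps_to_one(2)
2 is even -> steps_to_one(1)
Reached 1 after 9 steps
= 9


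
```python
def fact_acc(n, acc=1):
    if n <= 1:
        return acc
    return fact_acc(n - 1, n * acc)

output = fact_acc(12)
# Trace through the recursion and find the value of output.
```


fact_acc(12, 1)
= fact_acc(11, 12 * 1) = fact_acc(11, 12)
= fact_acc(10, 11 * 12) = fact_acc(10, 132)
= fact_acc(9, 10 * 132) = fact_acc(9, 1320)
= fact_acc(8, 9 * 1320) = fact_acc(8, 11880)
= fact_acc(7, 8 * 11880) = fact_acc(7, 95040)
= fact_acc(6, 7 * 95040) = fact_acc(6, 665280)
= fact_acc(5, 6 * 665280) = fact_acc(5, 3991680)
= fact_acc(4, 5 * 3991680) = fact_acc(4, 19958400)
= fact_acc(3, 4 * 19958400) = fact_acc(3, 79833600)
= fact_acc(2, 3 * 79833600) = fact_acc(2, 239500800)
= fact_acc(1, 2 * 239500800) = fact_acc(1, 479001600)
n <= 1, return acc = 479001600


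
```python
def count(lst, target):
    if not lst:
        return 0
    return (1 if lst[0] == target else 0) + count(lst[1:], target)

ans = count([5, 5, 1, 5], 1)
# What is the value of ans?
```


count([5, 5, 1, 5], 1)
lst[0]=5 != 1: 0 + count([5, 1, 5], 1)
lst[0]=5 != 1: 0 + count([1, 5], 1)
lst[0]=1 == 1: 1 + count([5], 1)
lst[0]=5 != 1: 0 + count([], 1)
= 1


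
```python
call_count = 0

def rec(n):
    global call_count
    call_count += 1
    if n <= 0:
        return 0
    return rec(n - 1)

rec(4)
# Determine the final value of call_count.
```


rec(4) calls rec(3) calls ... calls rec(0)
Total calls: 4 + 1 (for base case) = 5


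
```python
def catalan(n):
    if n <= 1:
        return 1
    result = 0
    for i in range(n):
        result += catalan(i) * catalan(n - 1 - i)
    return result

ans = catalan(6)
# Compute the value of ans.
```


catalan(6)
= sum of catalan(i) * catalan(6-1-i) for i in 0..5
First compute sub-values bottom-up:
  catalan(0) = 1, catalan(1) = 1
  catalan(2) = 1*1 + 1*1 = 2
  catalan(3) = 1*2 + 1*1 + 2*1 = 5
  catalan(4) = 1*5 + 1*2 + 2*1 + 5*1 = 14
  catalan(5) = 1*14 + 1*5 + 2*2 + 5*1 + 14*1 = 42
Now catalan(6):
  catalan(0)*catalan(5) = 1*42 = 42
  catalan(1)*catalan(4) = 1*14 = 14
  catalan(2)*catalan(3) = 2*5 = 10
  catalan(3)*catalan(2) = 5*2 = 10
  catalan(4)*catalan(1) = 14*1 = 14
  catalan(5)*catalan(0) = 42*1 = 42
= 42 + 14 + 10 + 10 + 14 + 42
= 132


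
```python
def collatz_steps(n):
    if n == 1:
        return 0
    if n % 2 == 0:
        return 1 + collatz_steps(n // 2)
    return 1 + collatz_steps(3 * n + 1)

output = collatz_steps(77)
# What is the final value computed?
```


collatz_steps(77)
77 is odd -> 3*77+1 = 232 -> collatz_steps(232)
232 is even -> collatz_steps(116)
116 is even -> collatz_steps(58)
58 is even -> collatz_steps(29)
29 is odd -> 3*29+1 = 88 -> collatz_steps(88)
88 is even -> collatz_steps(44)
44 is even -> collatz_steps(22)
22 is even -> collatz_steps(11)
11 is odd -> 3*11+1 = 34 -> collatz_steps(34)
34 is even -> collatz_steps(17)
17 is odd -> 3*17+1 = 52 -> collatz_steps(52)
52 is even -> collatz_steps(26)
26 is even -> collatz_steps(13)
13 is odd -> 3*13+1 = 40 -> collatz_steps(40)
40 is even -> collatz_steps(20)
20 is even -> collatz_steps(10)
10 is even -> collatz_steps(5)
5 is odd -> 3*5+1 = 16 -> collatz_steps(16)
16 is even -> collatz_steps(8)
8 is even -> collatz_steps(4)
4 is even -> collatz_steps(2)
2 is even -> collatz_steps(1)
Reached 1 after 22 steps
= 22


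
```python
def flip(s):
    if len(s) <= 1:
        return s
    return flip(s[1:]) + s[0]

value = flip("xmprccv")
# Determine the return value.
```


flip("xmprccv")
= flip("mprccv") + "x"
= flip("prccv") + "m" + "x"
= flip("rccv") + "p" + "m" + "x"
= flip("ccv") + "r" + "p" + "m" + "x"
= flip("cv") + "c" + "r" + "p" + "m" + "x"
= flip("v") + "c" + "c" + "r" + "p" + "m" + "x"
= "v" + "c" + "c" + "r" + "p" + "m" + "x"
= "vccrpmx"


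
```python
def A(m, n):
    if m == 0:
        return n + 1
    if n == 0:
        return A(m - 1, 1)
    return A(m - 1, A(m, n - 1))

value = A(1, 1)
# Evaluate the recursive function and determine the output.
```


A(1, 1)
= A(0, A(1, 0))
First compute A(1, 0) = 2
= A(0, 2)
= 3


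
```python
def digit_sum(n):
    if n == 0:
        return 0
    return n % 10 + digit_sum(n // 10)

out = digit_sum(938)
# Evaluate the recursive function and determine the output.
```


digit_sum(938)
= 8 + digit_sum(93)
= 8 + 3 + digit_sum(9)
= 8 + 3 + 9 + digit_sum(0)
= 8 + 3 + 9 + 0
= 20


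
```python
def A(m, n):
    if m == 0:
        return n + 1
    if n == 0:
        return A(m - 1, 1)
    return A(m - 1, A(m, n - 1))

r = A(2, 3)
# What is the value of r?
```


A(2, 3)
= A(1, A(2, 2))
First compute A(2, 2) = 7
= A(1, 7)
= 9


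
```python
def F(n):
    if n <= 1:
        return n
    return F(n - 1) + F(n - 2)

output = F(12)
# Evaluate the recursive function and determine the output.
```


F(12)
= F(11) + F(10)
= (F(10) + F(9)) + F(10)
Computing bottom-up: F(0)=0, F(1)=1, F(2)=1, F(3)=2, F(4)=3, F(5)=5, F(6)=8, F(7)=13, F(8)=21, F(9)=34, F(10)=55, F(11)=89, F(12)=144
= 144


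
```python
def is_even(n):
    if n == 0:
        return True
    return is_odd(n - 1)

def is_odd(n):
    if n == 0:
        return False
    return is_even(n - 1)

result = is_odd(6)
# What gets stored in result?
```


is_odd(6)
= is_even(5)
= is_odd(4)
= is_even(3)
= is_odd(2)
= is_even(1)
= is_odd(0)
n == 0: return False
= False


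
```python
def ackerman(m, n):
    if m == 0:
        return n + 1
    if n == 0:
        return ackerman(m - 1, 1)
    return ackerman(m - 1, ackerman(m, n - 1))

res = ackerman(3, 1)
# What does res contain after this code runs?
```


ackerman(3, 1)
= ackerman(2, ackerman(3, 0))
First compute ackerman(3, 0) = 5
= ackerman(2, 5)
= 13


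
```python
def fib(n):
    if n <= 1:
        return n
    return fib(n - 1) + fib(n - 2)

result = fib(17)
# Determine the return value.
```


fib(17)
= fib(16) + fib(15)
= (fib(15) + fib(14)) + fib(15)
Computing bottom-up: fib(0)=0, fib(1)=1, fib(2)=1, fib(3)=2, fib(4)=3, fib(5)=5, fib(6)=8, fib(7)=13, fib(8)=21, fib(9)=34, fib(10)=55, fib(11)=89, fib(12)=144, fib(13)=233, fib(14)=377, fib(15)=610, fib(16)=987, fib(17)=1597
= 1597


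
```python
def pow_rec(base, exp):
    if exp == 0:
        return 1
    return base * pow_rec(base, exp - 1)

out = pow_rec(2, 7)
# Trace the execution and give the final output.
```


pow_rec(2, 7)
= 2 * pow_rec(2, 6)
= 2 * 2 * pow_rec(2, 5)
= 2 * 2 * 2 * pow_rec(2, 4)
= 2 * 2 * 2 * 2 * pow_rec(2, 3)
= 2 * 2 * 2 * 2 * 2 * pow_rec(2, 2)
= 2 * 2 * 2 * 2 * 2 * 2 * pow_rec(2, 1)
= 2 * 2 * 2 * 2 * 2 * 2 * 2 * pow_rec(2, 0)
= 2 * 2 * 2 * 2 * 2 * 2 * 2 * 1
= 128


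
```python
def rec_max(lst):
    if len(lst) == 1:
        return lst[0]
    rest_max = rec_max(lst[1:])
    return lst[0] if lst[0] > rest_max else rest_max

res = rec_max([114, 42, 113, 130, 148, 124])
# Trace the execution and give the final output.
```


rec_max([114, 42, 113, 130, 148, 124])
= compare 114 with rec_max([42, 113, 130, 148, 124])
= compare 42 with rec_max([113, 130, 148, 124])
= compare 113 with rec_max([130, 148, 124])
= compare 130 with rec_max([148, 124])
= compare 148 with rec_max([124])
Base: rec_max([124]) = 124
compare 148 with 124: max = 148
compare 130 with 148: max = 148
compare 113 with 148: max = 148
compare 42 with 148: max = 148
compare 114 with 148: max = 148
= 148


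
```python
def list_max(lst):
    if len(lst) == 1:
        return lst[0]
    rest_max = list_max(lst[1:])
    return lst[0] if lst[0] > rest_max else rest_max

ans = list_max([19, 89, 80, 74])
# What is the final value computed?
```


list_max([19, 89, 80, 74])
= compare 19 with list_max([89, 80, 74])
= compare 89 with list_max([80, 74])
= compare 80 with list_max([74])
Base: list_max([74]) = 74
compare 80 with 74: max = 80
compare 89 with 80: max = 89
compare 19 with 89: max = 89
= 89


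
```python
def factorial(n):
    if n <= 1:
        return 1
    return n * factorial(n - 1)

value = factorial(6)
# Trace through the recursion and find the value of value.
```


factorial(6)
= 6 * factorial(5)
= 6 * 5 * factorial(4)
= 6 * 5 * 4 * factorial(3)
= 6 * 5 * 4 * 3 * factorial(2)
= 6 * 5 * 4 * 3 * 2 * factorial(1)
= 6 * 5 * 4 * 3 * 2 * 1
= 720


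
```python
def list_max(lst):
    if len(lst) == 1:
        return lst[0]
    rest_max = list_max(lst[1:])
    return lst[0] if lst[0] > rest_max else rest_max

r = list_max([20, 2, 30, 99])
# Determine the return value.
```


list_max([20, 2, 30, 99])
= compare 20 with list_max([2, 30, 99])
= compare 2 with list_max([30, 99])
= compare 30 with list_max([99])
Base: list_max([99]) = 99
compare 30 with 99: max = 99
compare 2 with 99: max = 99
compare 20 with 99: max = 99
= 99


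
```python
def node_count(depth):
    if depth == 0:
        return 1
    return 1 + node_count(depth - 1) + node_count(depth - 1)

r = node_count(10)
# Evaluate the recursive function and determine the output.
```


node_count(10)
= 1 + node_count(9) + node_count(9)
= 1 + 2 * node_count(9)
node_count(k) = 2^(k+1) - 1
node_count(0) = 1
node_count(1) = 3
node_count(2) = 7
node_count(3) = 15
node_count(4) = 31
node_count(10) = 2^11 - 1 = 2047


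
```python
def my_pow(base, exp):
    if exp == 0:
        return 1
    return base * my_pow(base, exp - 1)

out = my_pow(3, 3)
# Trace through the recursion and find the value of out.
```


my_pow(3, 3)
= 3 * my_pow(3, 2)
= 3 * 3 * my_pow(3, 1)
= 3 * 3 * 3 * my_pow(3, 0)
= 3 * 3 * 3 * 1
= 27


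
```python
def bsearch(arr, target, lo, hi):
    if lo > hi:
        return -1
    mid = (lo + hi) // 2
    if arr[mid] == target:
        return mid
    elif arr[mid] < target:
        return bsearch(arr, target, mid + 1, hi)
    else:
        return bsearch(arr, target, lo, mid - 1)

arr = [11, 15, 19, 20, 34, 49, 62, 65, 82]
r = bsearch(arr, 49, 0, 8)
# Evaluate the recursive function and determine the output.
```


bsearch(arr, 49, 0, 8)
lo=0, hi=8, mid=4, arr[mid]=34
34 < 49, search right half
lo=5, hi=8, mid=6, arr[mid]=62
62 > 49, search left half
lo=5, hi=5, mid=5, arr[mid]=49
arr[5] == 49, found at index 5
= 5


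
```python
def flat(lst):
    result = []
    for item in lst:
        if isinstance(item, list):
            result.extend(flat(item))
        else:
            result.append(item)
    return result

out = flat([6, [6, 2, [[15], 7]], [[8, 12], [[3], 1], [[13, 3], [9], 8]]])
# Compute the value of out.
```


flat([6, [6, 2, [[15], 7]], [[8, 12], [[3], 1], [[13, 3], [9], 8]]])
Processing each element:
  6 is not a list -> append 6
  [6, 2, [[15], 7]] is a list -> flat recursively -> [6, 2, 15, 7]
  [[8, 12], [[3], 1], [[13, 3], [9], 8]] is a list -> flat recursively -> [8, 12, 3, 1, 13, 3, 9, 8]
= [6, 6, 2, 15, 7, 8, 12, 3, 1, 13, 3, 9, 8]


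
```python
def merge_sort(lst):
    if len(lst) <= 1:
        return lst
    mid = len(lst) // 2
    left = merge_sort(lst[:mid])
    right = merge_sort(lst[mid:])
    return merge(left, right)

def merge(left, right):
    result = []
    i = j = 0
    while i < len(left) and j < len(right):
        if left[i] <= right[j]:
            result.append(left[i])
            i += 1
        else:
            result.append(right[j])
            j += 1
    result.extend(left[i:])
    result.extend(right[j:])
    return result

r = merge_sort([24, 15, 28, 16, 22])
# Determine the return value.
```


merge_sort([24, 15, 28, 16, 22])
Split into [24, 15] and [28, 16, 22]
Left sorted: [15, 24]
Right sorted: [16, 22, 28]
Merge [15, 24] and [16, 22, 28]
= [15, 16, 22, 24, 28]


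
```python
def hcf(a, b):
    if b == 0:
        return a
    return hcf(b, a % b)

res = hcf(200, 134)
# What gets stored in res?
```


hcf(200, 134)
= hcf(134, 200 % 134) = hcf(134, 66)
= hcf(66, 134 % 66) = hcf(66, 2)
= hcf(2, 66 % 2) = hcf(2, 0)
b == 0, return a = 2


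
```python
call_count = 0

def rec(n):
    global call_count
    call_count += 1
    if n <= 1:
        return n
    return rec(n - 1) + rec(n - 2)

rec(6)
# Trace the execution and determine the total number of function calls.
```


rec(6) calls rec(5) and rec(4); each non-base call branches into two more.
Let C(k) = total number of calls made by rec(k), including the call to rec(k) itself.
Base cases: C(0) = 1, C(1) = 1
Recurrence: C(k) = 1 + C(k-1) + C(k-2)
  C(2) = 1 + C(1) + C(0) = 1 + 1 + 1 = 3
  C(3) = 1 + C(2) + C(1) = 1 + 3 + 1 = 5
  C(4) = 1 + C(3) + C(2) = 1 + 5 + 3 = 9
  C(5) = 1 + C(4) + C(3) = 1 + 9 + 5 = 15
  C(6) = 1 + C(5) + C(4) = 1 + 15 + 9 = 25
Total calls = C(6) = 25


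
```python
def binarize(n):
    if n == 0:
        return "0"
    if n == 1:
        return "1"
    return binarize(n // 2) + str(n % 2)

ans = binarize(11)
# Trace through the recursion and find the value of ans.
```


binarize(11)
= binarize(5) + "1"
= binarize(2) + "1" + "1"
= binarize(1) + "0" + "1" + "1"
= "1" + "0" + "1" + "1"
= "1011"


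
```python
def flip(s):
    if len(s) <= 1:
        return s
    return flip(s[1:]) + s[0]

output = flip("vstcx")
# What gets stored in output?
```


flip("vstcx")
= flip("stcx") + "v"
= flip("tcx") + "s" + "v"
= flip("cx") + "t" + "s" + "v"
= flip("x") + "c" + "t" + "s" + "v"
= "x" + "c" + "t" + "s" + "v"
= "xctsv"


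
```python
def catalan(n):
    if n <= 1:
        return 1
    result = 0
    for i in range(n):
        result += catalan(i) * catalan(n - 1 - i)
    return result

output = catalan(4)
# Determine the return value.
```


catalan(4)
= sum of catalan(i) * catalan(4-1-i) for i in 0..3
First compute sub-values bottom-up:
  catalan(0) = 1, catalan(1) = 1
  catalan(2) = 1*1 + 1*1 = 2
  catalan(3) = 1*2 + 1*1 + 2*1 = 5
Now catalan(4):
  catalan(0)*catalan(3) = 1*5 = 5
  catalan(1)*catalan(2) = 1*2 = 2
  catalan(2)*catalan(1) = 2*1 = 2
  catalan(3)*catalan(0) = 5*1 = 5
= 5 + 2 + 2 + 5
= 14


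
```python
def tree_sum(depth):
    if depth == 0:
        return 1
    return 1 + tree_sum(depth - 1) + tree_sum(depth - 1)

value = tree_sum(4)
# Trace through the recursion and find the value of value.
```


tree_sum(4)
= 1 + tree_sum(3) + tree_sum(3)
= 1 + 2 * tree_sum(3)
tree_sum(k) = 2^(k+1) - 1
tree_sum(0) = 1
tree_sum(1) = 3
tree_sum(2) = 7
tree_sum(3) = 15
tree_sum(4) = 31
tree_sum(4) = 2^5 - 1 = 31


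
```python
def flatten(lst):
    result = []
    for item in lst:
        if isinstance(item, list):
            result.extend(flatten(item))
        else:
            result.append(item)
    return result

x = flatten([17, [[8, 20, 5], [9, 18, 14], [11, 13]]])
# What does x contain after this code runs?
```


flatten([17, [[8, 20, 5], [9, 18, 14], [11, 13]]])
Processing each element:
  17 is not a list -> append 17
  [[8, 20, 5], [9, 18, 14], [11, 13]] is a list -> flatten recursively -> [8, 20, 5, 9, 18, 14, 11, 13]
= [17, 8, 20, 5, 9, 18, 14, 11, 13]
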